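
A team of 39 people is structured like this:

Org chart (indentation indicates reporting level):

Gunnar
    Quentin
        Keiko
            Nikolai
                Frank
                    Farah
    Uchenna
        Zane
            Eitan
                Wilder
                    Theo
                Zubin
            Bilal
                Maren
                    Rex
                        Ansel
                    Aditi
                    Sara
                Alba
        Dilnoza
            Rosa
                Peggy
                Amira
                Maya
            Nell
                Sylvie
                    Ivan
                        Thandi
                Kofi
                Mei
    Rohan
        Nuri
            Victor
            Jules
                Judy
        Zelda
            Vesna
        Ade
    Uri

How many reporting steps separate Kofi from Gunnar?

Chain from Kofi up to Gunnar: Kofi → Nell → Dilnoza → Uchenna → Gunnar. That is 4 steps up, so Kofi is 4 levels below Gunnar.

4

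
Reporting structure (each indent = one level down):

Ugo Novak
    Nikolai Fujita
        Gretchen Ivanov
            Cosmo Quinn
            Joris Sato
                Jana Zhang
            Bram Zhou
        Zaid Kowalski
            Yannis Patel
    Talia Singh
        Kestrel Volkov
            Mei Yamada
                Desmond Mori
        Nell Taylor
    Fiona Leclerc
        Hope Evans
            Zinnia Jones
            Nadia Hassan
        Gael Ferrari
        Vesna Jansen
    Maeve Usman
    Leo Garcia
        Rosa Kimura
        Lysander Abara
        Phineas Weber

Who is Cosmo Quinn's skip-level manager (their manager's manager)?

Nikolai Fujita

Cosmo Quinn reports to Gretchen Ivanov, and Gretchen Ivanov reports to Nikolai Fujita. So Cosmo Quinn's skip-level manager is Nikolai Fujita.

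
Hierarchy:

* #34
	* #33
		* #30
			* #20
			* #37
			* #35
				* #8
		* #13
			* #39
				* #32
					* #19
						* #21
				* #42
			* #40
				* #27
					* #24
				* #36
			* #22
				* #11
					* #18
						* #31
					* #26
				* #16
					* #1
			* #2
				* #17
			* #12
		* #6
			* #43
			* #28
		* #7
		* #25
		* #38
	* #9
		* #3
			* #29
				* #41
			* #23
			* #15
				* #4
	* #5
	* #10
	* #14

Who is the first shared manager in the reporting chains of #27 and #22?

#13

#27's chain of managers is #40, #13, #33, #34. #22's chain of managers is #13, #33, #34. The first manager that appears in both chains is #13.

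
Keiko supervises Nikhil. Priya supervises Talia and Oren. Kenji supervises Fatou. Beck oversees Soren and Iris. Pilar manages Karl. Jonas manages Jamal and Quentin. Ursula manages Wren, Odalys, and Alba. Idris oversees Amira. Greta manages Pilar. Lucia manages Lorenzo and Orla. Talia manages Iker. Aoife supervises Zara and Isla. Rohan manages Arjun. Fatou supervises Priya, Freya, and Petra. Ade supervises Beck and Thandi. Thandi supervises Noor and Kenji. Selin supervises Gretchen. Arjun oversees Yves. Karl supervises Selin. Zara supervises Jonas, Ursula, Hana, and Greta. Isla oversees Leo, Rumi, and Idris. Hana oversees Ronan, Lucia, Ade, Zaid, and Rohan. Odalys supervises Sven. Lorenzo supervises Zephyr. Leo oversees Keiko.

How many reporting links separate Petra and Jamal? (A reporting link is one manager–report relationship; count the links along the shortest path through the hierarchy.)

8

Petra is 6 levels below Zara, and Jamal is 2 levels below Zara (their lowest common manager). The shortest path runs up from Petra to Zara and back down to Jamal: 6 + 2 = 8 links.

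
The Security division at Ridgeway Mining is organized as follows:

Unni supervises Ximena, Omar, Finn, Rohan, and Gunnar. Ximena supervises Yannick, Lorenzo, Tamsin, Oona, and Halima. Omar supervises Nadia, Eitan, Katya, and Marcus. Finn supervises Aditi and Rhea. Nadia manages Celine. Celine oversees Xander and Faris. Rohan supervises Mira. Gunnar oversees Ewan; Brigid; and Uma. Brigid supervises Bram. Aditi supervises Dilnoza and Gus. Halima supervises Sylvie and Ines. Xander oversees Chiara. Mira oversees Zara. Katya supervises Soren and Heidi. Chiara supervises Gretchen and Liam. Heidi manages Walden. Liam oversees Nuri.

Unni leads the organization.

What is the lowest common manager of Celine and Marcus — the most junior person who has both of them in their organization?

Celine's chain of managers is Nadia, Omar, Unni. Marcus's chain of managers is Omar, Unni. The first manager that appears in both chains is Omar.

Omar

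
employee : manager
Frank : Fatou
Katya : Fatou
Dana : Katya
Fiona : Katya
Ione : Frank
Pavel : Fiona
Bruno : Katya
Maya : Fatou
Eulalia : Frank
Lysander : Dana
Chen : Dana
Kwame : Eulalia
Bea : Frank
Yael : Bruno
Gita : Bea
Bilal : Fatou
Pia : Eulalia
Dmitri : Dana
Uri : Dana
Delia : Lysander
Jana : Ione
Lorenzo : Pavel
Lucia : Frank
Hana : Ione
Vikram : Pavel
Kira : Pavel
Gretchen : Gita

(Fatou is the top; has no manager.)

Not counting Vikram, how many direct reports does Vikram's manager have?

2

Vikram reports to Pavel. Pavel's other direct reports are Lorenzo, Kira — 2 peers.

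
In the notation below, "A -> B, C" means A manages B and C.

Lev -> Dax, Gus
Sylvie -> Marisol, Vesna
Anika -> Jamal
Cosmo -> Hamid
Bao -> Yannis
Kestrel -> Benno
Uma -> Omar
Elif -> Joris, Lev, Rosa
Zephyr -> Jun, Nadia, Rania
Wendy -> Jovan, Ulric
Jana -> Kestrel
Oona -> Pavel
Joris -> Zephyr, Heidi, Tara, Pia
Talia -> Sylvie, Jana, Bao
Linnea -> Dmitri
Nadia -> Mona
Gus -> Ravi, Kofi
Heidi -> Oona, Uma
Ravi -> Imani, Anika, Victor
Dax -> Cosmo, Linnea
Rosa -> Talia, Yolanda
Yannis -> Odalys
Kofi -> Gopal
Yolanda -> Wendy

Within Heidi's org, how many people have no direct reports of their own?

The people in Heidi's organization with no one reporting to them are Omar, Pavel. That is 2.

2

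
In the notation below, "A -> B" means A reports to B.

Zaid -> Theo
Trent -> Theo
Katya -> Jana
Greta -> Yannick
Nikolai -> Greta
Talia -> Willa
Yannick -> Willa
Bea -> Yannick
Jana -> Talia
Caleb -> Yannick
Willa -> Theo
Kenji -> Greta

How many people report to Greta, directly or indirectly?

Greta directly manages Nikolai, Kenji. Nikolai has no reports. Kenji has no reports. So Greta's organization is 2 direct reports plus everyone under them: 1 + 1 = 2.

2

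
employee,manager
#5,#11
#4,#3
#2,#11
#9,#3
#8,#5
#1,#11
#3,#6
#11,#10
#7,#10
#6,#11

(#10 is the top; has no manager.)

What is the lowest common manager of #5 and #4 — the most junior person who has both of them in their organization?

#5's chain of managers is #11, #10. #4's chain of managers is #3, #6, #11, #10. The first manager that appears in both chains is #11.

#11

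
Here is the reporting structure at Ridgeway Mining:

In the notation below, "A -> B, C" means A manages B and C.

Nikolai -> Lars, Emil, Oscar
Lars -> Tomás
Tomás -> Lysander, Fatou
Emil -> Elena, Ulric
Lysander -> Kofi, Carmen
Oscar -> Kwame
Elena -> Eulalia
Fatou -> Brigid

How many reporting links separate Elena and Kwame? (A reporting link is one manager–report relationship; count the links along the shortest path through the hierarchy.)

Elena is 2 levels below Nikolai, and Kwame is 2 levels below Nikolai (their lowest common manager). The shortest path runs up from Elena to Nikolai and back down to Kwame: 2 + 2 = 4 links.

4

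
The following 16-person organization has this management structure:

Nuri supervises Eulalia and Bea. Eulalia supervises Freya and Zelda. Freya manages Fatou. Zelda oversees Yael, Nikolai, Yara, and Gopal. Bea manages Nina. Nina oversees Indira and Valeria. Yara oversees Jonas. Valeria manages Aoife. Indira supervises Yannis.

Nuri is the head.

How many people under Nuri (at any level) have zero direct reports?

The people in Nuri's organization with no one reporting to them are Yannis, Aoife, Gopal, Jonas, Nikolai, Yael, Fatou. That is 7.

7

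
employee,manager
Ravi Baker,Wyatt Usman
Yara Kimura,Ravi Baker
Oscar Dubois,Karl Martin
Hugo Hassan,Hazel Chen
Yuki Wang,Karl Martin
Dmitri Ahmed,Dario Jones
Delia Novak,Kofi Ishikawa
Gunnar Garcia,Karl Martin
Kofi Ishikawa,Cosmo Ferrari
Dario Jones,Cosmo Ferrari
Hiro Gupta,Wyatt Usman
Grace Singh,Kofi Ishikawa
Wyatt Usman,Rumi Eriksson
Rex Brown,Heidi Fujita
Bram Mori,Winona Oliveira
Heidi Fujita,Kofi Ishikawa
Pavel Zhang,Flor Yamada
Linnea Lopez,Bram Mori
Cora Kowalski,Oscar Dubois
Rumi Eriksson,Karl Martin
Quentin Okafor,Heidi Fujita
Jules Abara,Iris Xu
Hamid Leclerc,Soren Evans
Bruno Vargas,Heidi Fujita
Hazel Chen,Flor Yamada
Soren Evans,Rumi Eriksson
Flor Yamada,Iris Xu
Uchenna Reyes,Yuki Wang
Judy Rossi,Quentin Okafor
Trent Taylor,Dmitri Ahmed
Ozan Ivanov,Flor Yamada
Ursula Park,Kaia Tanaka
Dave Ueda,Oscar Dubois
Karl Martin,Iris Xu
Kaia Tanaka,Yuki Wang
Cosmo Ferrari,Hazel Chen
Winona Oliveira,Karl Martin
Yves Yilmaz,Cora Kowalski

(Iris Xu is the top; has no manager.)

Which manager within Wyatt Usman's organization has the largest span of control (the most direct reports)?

Wyatt Usman

Direct-report counts within Wyatt Usman's organization: Wyatt Usman has 2; Ravi Baker has 1. The largest is 2, held by Wyatt Usman.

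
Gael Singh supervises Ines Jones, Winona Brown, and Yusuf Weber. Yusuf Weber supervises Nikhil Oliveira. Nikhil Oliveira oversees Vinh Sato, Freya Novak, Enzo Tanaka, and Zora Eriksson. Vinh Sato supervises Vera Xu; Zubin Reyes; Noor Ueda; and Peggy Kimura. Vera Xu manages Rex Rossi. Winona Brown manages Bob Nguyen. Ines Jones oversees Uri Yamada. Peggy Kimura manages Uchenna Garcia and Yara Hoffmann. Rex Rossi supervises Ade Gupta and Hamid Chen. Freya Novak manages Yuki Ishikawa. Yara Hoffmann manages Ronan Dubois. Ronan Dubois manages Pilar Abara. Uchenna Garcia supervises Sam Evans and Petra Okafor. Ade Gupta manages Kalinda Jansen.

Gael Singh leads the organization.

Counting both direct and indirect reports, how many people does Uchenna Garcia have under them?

2

Uchenna Garcia directly manages Sam Evans, Petra Okafor. Sam Evans has no reports. Petra Okafor has no reports. So Uchenna Garcia's organization is 2 direct reports plus everyone under them: 1 + 1 = 2.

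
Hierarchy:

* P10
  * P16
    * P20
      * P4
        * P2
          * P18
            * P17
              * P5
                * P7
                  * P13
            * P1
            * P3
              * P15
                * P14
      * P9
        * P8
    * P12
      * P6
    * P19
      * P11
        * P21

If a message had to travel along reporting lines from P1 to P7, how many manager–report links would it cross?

P1 is 1 level below P18, and P7 is 3 levels below P18 (their lowest common manager). The shortest path runs up from P1 to P18 and back down to P7: 1 + 3 = 4 links.

4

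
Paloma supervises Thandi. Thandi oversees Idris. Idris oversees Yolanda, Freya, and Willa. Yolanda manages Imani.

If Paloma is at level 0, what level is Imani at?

Chain from Imani up to Paloma: Imani → Yolanda → Idris → Thandi → Paloma. That is 4 steps up, so Imani is 4 levels below Paloma.

4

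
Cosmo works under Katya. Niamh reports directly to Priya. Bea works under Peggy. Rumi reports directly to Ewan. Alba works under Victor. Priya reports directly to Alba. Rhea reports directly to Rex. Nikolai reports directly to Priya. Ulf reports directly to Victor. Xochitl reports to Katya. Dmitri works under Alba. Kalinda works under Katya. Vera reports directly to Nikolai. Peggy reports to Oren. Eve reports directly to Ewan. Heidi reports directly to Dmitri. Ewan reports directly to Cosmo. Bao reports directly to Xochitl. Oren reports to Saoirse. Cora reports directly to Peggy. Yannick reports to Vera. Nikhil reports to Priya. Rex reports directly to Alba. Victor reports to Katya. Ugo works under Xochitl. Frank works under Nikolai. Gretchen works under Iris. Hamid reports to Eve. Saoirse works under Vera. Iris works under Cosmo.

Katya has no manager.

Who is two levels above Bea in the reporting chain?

Oren

Bea reports to Peggy, and Peggy reports to Oren. So Bea's skip-level manager is Oren.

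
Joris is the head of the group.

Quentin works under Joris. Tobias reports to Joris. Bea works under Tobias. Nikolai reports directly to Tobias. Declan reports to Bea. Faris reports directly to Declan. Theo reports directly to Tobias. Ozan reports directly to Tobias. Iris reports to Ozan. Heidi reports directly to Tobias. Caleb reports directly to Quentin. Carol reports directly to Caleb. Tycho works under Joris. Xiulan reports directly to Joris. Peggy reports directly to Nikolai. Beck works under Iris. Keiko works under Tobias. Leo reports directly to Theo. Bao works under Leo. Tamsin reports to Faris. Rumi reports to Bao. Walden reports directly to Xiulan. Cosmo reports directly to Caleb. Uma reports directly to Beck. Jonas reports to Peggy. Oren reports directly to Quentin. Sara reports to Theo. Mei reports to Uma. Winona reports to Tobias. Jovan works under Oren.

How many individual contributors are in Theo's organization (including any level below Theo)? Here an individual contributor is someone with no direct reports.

2

The people in Theo's organization with no one reporting to them are Sara, Rumi. That is 2.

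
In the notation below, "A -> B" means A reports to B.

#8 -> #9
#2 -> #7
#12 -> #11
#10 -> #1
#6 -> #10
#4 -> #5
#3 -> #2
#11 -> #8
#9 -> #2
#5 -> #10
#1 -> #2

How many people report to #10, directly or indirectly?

#10 directly manages #6, #5. #6 has no reports. Under #5: #4 (1). So #10's organization is 2 direct reports plus everyone under them: 1 + 2 = 3.

3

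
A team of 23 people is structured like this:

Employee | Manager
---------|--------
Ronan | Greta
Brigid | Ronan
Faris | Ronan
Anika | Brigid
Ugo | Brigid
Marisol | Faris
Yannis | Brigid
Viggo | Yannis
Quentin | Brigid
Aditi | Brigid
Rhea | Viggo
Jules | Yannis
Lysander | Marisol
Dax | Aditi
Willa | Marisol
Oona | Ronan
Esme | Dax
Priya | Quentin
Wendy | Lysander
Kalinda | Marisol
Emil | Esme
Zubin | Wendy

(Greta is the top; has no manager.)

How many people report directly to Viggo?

Viggo directly manages Rhea. That is 1 direct report.

1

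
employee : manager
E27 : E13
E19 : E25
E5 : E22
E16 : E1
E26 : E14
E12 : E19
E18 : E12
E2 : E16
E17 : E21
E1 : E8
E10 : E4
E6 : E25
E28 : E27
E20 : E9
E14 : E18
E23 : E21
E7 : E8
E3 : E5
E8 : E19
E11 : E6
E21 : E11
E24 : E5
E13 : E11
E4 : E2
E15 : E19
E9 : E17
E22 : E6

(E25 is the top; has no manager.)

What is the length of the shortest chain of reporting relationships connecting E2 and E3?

9

E2 is 5 levels below E25, and E3 is 4 levels below E25 (their lowest common manager). The shortest path runs up from E2 to E25 and back down to E3: 5 + 4 = 9 links.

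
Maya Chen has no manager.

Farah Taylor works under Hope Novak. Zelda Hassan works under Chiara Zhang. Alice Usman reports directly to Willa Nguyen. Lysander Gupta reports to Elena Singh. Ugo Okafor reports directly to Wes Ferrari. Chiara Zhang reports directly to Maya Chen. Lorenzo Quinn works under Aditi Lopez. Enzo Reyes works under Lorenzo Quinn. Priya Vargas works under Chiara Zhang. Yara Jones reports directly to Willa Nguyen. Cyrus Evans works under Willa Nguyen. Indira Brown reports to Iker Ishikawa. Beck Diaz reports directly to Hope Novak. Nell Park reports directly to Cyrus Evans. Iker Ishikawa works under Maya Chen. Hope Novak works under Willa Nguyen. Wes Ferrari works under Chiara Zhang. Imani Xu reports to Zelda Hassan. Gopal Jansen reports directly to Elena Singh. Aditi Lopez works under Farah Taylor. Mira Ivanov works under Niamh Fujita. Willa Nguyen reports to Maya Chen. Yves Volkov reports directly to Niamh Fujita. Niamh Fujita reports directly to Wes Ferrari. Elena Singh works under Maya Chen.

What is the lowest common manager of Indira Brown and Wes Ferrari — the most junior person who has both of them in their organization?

Maya Chen

Indira Brown's chain of managers is Iker Ishikawa, Maya Chen. Wes Ferrari's chain of managers is Chiara Zhang, Maya Chen. The first manager that appears in both chains is Maya Chen.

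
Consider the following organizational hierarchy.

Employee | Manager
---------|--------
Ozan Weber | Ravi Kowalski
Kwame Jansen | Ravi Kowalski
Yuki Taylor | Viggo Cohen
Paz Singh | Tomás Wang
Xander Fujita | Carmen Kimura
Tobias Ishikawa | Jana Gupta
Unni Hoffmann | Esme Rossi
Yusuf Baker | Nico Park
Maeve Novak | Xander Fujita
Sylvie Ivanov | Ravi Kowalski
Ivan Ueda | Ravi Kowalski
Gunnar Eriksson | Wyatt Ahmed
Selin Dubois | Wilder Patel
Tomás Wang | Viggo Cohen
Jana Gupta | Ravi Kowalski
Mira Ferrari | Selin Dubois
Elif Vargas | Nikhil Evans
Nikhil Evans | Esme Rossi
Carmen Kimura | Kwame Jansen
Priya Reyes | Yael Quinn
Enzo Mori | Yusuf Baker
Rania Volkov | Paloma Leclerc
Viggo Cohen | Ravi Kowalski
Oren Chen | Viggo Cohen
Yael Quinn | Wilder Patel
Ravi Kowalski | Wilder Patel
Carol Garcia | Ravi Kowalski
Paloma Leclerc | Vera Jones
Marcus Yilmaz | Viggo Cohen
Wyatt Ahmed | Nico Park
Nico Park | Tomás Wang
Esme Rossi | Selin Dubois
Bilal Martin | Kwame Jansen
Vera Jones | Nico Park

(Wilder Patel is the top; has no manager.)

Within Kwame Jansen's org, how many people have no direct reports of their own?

2

The people in Kwame Jansen's organization with no one reporting to them are Maeve Novak, Bilal Martin. That is 2.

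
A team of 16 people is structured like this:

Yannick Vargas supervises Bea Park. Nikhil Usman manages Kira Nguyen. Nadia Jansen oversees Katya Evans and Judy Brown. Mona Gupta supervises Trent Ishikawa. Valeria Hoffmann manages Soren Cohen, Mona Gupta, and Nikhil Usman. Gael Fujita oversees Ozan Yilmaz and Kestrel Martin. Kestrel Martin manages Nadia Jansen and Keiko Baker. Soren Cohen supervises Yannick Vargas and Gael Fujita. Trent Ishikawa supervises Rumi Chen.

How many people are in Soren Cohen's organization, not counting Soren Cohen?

9

Soren Cohen directly manages Yannick Vargas, Gael Fujita. Under Yannick Vargas: Bea Park (1). Under Gael Fujita: Kestrel Martin, Keiko Baker, Nadia Jansen, Judy Brown, Katya Evans, Ozan Yilmaz (6). So Soren Cohen's organization is 2 direct reports plus everyone under them: 2 + 7 = 9.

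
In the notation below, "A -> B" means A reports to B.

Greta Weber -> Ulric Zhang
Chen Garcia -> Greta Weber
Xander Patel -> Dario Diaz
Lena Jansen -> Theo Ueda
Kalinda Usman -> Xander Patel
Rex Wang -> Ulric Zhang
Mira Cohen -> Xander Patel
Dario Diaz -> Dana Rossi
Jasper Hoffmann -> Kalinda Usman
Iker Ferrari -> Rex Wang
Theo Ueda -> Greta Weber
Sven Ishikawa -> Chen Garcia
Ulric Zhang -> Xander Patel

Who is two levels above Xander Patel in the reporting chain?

Xander Patel reports to Dario Diaz, and Dario Diaz reports to Dana Rossi. So Xander Patel's skip-level manager is Dana Rossi.

Dana Rossi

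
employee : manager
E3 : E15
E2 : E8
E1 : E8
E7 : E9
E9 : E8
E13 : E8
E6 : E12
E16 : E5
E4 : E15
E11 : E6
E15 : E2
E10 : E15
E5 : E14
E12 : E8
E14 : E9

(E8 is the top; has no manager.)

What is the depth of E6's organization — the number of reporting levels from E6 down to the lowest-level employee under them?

1

The longest chain under E6 runs E6 → E11, which is 1 level below E6.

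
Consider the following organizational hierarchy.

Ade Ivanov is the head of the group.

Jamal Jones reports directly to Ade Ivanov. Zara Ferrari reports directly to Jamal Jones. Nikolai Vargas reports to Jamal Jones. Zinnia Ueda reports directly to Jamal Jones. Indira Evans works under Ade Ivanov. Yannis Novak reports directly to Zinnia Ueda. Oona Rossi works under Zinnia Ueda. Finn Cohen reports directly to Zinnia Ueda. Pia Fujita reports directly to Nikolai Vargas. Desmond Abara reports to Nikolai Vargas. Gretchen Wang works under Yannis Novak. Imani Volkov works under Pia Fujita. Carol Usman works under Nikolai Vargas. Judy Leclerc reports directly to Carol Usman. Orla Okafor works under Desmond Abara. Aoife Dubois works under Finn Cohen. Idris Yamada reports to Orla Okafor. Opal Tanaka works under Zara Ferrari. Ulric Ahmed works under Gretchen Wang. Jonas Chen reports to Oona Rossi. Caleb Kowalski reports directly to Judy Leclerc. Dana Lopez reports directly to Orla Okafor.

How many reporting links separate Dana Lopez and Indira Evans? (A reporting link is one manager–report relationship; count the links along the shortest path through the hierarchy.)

Dana Lopez is 5 levels below Ade Ivanov, and Indira Evans is 1 level below Ade Ivanov (their lowest common manager). The shortest path runs up from Dana Lopez to Ade Ivanov and back down to Indira Evans: 5 + 1 = 6 links.

6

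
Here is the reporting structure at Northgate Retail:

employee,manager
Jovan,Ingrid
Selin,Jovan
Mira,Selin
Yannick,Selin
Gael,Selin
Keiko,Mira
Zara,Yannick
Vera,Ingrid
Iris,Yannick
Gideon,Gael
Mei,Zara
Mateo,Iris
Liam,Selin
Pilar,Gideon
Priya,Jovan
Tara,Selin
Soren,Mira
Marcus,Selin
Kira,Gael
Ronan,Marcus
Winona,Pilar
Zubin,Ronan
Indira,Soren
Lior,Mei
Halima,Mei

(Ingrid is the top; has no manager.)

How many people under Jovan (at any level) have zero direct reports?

The people in Jovan's organization with no one reporting to them are Priya, Zubin, Tara, Liam, Kira, Winona, Mateo, Halima, Lior, Indira, Keiko. That is 11.

11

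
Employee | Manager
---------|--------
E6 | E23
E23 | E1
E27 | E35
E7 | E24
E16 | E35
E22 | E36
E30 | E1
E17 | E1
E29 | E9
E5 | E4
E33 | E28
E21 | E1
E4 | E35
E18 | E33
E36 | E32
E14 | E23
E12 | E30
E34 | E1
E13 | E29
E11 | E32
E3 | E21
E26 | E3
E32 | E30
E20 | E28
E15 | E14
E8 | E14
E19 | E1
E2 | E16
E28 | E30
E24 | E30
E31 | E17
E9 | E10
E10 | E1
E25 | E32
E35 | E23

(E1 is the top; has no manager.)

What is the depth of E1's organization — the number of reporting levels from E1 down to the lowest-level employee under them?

The longest chain under E1 runs E1 → E30 → E32 → E36 → E22, which is 4 levels below E1.

4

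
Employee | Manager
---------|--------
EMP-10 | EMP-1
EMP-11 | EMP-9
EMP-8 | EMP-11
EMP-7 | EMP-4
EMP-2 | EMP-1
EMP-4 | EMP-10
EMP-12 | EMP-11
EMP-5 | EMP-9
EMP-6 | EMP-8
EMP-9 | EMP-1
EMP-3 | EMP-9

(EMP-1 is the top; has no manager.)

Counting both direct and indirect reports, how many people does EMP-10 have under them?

2

EMP-10 directly manages EMP-4. Under EMP-4: EMP-7 (1). That's 2 in total.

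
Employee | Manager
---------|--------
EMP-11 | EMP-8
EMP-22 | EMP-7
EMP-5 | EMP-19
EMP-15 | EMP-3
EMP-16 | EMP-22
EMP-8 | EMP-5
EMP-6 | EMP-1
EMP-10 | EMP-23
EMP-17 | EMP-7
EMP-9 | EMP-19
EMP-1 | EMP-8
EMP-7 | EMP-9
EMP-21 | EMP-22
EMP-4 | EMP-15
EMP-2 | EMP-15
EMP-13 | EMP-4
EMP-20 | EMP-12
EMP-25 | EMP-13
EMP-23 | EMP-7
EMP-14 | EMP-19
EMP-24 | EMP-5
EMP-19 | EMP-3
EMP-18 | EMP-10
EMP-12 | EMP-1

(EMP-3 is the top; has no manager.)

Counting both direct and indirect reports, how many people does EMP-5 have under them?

EMP-5 directly manages EMP-8, EMP-24. Under EMP-8: EMP-1, EMP-6, EMP-12, EMP-20, EMP-11 (5). EMP-24 has no reports. So EMP-5's organization is 2 direct reports plus everyone under them: 6 + 1 = 7.

7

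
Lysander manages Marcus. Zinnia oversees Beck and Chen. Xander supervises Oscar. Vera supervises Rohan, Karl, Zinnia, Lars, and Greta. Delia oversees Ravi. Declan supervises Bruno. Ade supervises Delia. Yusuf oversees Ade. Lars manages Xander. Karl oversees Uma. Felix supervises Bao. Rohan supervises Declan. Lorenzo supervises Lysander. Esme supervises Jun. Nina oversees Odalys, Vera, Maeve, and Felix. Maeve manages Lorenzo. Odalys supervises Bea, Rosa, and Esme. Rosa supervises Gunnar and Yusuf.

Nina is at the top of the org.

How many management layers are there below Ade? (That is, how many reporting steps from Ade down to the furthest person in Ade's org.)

The longest chain under Ade runs Ade → Delia → Ravi, which is 2 levels below Ade.

2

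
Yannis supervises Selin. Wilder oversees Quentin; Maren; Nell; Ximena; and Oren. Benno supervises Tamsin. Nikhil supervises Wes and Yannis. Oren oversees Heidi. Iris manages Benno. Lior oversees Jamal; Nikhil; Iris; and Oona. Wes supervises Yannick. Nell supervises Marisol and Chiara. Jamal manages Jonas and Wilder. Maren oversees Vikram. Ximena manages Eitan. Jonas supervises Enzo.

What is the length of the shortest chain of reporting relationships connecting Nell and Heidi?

Nell is 1 level below Wilder, and Heidi is 2 levels below Wilder (their lowest common manager). The shortest path runs up from Nell to Wilder and back down to Heidi: 1 + 2 = 3 links.

3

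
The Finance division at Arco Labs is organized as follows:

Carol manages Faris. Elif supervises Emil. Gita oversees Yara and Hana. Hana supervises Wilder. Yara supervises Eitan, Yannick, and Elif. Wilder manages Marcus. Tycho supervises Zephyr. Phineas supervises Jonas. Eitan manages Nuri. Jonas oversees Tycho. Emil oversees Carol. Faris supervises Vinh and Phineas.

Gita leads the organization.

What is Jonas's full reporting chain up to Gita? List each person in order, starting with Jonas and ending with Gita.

Jonas -> Phineas -> Faris -> Carol -> Emil -> Elif -> Yara -> Gita

Jonas reports to Phineas. Phineas reports to Faris. Faris reports to Carol. Carol reports to Emil. Emil reports to Elif. Elif reports to Yara. Yara reports to Gita. Gita is at the top.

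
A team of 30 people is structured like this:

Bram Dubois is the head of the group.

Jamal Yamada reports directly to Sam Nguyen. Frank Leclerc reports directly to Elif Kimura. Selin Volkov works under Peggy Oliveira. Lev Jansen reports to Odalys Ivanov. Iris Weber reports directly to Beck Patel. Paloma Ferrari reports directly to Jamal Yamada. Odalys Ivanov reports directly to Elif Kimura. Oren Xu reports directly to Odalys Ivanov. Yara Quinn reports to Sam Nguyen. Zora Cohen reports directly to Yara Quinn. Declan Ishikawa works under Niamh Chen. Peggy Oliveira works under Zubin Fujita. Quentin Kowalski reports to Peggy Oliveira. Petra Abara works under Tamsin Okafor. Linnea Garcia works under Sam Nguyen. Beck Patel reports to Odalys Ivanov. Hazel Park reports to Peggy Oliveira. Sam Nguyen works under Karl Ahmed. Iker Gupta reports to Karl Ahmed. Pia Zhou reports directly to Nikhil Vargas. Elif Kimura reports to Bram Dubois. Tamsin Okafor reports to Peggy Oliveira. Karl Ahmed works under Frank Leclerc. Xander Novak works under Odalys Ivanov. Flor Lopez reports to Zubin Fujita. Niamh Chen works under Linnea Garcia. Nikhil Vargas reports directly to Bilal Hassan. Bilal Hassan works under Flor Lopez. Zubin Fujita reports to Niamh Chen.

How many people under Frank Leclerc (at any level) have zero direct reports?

The people in Frank Leclerc's organization with no one reporting to them are Iker Gupta, Zora Cohen, Paloma Ferrari, Declan Ishikawa, Petra Abara, Quentin Kowalski, Selin Volkov, Hazel Park, Pia Zhou. That is 9.

9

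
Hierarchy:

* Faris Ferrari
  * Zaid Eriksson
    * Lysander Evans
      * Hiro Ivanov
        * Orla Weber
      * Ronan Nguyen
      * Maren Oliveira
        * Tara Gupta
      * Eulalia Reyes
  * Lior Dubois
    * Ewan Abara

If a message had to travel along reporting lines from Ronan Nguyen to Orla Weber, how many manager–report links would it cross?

3

Ronan Nguyen is 1 level below Lysander Evans, and Orla Weber is 2 levels below Lysander Evans (their lowest common manager). The shortest path runs up from Ronan Nguyen to Lysander Evans and back down to Orla Weber: 1 + 2 = 3 links.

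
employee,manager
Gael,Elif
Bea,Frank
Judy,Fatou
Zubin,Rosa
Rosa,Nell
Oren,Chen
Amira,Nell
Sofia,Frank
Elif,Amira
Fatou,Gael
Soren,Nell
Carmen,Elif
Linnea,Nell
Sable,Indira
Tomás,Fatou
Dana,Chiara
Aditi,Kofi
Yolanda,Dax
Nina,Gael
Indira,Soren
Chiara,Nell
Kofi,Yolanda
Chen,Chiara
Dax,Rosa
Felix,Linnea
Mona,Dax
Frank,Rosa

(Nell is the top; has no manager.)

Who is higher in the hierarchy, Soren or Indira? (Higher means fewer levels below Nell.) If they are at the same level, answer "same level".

Soren is 1 level below Nell; Indira is 2. Soren is higher.

Soren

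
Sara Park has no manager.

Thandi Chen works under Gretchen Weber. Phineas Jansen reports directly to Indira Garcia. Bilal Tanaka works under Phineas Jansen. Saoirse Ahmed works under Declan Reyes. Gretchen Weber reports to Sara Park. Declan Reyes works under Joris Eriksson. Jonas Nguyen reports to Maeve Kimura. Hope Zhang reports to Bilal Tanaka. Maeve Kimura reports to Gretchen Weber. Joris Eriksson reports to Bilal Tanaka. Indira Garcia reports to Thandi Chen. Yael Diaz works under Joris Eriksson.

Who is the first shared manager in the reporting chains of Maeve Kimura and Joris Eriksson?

Gretchen Weber

Maeve Kimura's chain of managers is Gretchen Weber, Sara Park. Joris Eriksson's chain of managers is Bilal Tanaka, Phineas Jansen, Indira Garcia, Thandi Chen, Gretchen Weber, Sara Park. The first manager that appears in both chains is Gretchen Weber.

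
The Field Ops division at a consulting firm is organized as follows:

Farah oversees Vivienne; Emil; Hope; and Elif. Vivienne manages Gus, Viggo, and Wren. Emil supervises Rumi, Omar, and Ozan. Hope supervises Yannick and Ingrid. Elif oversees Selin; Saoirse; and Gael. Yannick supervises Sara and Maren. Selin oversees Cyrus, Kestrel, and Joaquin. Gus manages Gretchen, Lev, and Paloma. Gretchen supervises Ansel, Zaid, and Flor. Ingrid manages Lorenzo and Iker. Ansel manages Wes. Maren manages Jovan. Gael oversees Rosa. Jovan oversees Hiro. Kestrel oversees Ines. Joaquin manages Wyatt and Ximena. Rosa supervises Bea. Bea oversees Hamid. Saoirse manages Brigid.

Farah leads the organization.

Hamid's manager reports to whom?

Rosa

Hamid reports to Bea, and Bea reports to Rosa. So Hamid's skip-level manager is Rosa.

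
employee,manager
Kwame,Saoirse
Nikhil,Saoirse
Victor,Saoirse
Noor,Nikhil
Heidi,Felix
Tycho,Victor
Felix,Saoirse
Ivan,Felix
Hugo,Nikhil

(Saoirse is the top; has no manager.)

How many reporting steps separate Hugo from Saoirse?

Chain from Hugo up to Saoirse: Hugo → Nikhil → Saoirse. That is 2 steps up, so Hugo is 2 levels below Saoirse.

2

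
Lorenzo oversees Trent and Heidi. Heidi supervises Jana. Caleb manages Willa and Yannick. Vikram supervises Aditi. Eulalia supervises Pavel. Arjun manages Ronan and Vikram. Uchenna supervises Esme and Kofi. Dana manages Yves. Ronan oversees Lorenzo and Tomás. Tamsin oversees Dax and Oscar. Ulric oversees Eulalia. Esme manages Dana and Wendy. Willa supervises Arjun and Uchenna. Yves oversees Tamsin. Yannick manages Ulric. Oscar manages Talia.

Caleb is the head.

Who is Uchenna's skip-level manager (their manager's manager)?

Caleb

Uchenna reports to Willa, and Willa reports to Caleb. So Uchenna's skip-level manager is Caleb.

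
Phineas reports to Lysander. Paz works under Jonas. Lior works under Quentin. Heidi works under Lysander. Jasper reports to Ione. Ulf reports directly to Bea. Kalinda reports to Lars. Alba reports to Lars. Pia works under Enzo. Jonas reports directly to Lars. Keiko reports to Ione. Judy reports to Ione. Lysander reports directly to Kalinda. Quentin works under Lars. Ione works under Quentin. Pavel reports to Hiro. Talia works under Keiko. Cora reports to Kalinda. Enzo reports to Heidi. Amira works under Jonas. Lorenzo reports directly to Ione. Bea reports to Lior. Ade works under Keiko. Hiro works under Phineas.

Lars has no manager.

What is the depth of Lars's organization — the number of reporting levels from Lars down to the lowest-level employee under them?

5

The longest chain under Lars runs Lars → Kalinda → Lysander → Phineas → Hiro → Pavel, which is 5 levels below Lars.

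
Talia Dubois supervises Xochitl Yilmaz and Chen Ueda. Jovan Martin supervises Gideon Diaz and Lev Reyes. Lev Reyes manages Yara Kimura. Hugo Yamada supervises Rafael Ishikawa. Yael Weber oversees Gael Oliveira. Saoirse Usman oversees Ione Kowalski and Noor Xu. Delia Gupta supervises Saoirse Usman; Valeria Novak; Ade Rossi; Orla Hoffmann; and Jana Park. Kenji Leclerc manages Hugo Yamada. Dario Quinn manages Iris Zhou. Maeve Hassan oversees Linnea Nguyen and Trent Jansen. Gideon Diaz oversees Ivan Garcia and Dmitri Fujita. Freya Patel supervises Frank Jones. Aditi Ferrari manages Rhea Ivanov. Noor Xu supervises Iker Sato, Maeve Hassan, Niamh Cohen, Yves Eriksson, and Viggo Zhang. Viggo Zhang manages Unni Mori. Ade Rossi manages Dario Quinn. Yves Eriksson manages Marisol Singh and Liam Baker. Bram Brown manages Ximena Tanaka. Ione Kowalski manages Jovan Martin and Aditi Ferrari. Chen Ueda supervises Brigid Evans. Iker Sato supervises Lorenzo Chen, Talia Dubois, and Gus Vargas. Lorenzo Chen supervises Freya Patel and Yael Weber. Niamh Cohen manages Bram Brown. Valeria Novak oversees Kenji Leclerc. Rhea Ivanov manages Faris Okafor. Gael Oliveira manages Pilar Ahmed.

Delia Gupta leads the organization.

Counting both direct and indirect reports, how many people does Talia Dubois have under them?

3

Talia Dubois directly manages Xochitl Yilmaz, Chen Ueda. Xochitl Yilmaz has no reports. Under Chen Ueda: Brigid Evans (1). So Talia Dubois's organization is 2 direct reports plus everyone under them: 1 + 2 = 3.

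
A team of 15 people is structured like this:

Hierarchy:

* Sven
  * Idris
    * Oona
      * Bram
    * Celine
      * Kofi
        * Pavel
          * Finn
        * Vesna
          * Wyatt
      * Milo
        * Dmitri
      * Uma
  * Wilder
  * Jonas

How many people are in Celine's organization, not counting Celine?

8

Celine directly manages Kofi, Milo, Uma. Under Kofi: Vesna, Wyatt, Pavel, Finn (4). Under Milo: Dmitri (1). Uma has no reports. So Celine's organization is 3 direct reports plus everyone under them: 5 + 2 + 1 = 8.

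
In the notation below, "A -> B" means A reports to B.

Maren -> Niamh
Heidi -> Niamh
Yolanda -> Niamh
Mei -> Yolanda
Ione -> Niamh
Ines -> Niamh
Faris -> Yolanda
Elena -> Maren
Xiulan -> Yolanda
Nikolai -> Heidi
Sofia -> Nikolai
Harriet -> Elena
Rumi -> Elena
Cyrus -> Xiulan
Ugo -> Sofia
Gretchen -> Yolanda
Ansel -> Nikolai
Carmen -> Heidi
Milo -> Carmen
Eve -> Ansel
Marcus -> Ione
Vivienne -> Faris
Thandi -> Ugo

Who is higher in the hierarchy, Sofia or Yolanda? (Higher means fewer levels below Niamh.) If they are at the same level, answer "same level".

Sofia is 3 levels below Niamh; Yolanda is 1. Yolanda is higher.

Yolanda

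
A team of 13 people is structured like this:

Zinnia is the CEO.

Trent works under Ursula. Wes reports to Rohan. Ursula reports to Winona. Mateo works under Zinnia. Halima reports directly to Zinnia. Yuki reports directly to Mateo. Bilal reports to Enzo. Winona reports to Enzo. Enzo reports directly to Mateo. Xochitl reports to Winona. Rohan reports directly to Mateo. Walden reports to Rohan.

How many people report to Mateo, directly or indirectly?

Mateo directly manages Enzo, Yuki, Rohan. Under Enzo: Winona, Ursula, Trent, Xochitl, Bilal (5). Yuki has no reports. Under Rohan: Wes, Walden (2). So Mateo's organization is 3 direct reports plus everyone under them: 6 + 1 + 3 = 10.

10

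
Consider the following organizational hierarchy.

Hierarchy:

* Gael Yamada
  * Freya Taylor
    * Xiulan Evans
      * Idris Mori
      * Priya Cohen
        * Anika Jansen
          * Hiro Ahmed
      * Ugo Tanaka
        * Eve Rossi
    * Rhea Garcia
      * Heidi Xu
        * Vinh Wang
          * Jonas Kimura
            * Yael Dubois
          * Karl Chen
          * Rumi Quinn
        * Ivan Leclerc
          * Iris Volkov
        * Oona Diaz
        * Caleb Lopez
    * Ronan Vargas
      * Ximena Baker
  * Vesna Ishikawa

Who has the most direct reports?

Direct-report counts: Gael Yamada has 2; Freya Taylor has 3; Ronan Vargas has 1; Rhea Garcia has 1; Heidi Xu has 4; Ivan Leclerc has 1; Vinh Wang has 3; Jonas Kimura has 1; Xiulan Evans has 3; Ugo Tanaka has 1; Priya Cohen has 1; Anika Jansen has 1. The largest is 4, held by Heidi Xu.

Heidi Xu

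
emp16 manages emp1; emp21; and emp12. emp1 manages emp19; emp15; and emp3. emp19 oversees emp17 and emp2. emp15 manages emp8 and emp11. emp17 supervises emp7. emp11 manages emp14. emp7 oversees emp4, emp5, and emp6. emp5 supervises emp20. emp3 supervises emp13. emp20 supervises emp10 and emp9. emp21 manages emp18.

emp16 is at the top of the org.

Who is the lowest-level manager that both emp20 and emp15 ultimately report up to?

emp1

emp20's chain of managers is emp5, emp7, emp17, emp19, emp1, emp16. emp15's chain of managers is emp1, emp16. The first manager that appears in both chains is emp1.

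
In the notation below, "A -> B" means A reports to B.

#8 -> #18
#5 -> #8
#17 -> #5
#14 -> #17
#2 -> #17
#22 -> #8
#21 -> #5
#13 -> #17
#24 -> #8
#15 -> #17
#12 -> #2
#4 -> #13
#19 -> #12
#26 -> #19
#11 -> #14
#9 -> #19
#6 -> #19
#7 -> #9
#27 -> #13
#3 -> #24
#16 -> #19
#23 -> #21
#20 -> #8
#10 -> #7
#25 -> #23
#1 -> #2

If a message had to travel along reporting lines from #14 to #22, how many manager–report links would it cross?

#14 is 3 levels below #8, and #22 is 1 level below #8 (their lowest common manager). The shortest path runs up from #14 to #8 and back down to #22: 3 + 1 = 4 links.

4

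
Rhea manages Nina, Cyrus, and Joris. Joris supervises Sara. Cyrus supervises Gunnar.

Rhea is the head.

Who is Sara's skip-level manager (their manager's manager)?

Sara reports to Joris, and Joris reports to Rhea. So Sara's skip-level manager is Rhea.

Rhea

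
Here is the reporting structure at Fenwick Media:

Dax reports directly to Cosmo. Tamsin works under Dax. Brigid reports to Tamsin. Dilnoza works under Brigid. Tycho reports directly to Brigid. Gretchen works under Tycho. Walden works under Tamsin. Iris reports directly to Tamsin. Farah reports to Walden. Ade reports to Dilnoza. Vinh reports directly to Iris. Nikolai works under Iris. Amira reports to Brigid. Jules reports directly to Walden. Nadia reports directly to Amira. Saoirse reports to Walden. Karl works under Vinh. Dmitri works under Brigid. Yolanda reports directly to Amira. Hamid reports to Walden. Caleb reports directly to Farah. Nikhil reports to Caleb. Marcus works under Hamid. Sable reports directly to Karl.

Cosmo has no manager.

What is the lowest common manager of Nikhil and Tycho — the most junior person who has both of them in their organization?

Tamsin

Nikhil's chain of managers is Caleb, Farah, Walden, Tamsin, Dax, Cosmo. Tycho's chain of managers is Brigid, Tamsin, Dax, Cosmo. The first manager that appears in both chains is Tamsin.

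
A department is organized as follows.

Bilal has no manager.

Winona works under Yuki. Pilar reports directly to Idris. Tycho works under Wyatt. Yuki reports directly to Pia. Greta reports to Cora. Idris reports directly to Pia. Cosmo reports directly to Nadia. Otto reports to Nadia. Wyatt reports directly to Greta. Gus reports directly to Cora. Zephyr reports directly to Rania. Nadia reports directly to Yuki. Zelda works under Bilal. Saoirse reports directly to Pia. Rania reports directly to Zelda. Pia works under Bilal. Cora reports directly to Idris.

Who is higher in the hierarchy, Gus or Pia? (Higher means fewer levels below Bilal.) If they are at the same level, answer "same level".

Pia

Gus is 4 levels below Bilal; Pia is 1. Pia is higher.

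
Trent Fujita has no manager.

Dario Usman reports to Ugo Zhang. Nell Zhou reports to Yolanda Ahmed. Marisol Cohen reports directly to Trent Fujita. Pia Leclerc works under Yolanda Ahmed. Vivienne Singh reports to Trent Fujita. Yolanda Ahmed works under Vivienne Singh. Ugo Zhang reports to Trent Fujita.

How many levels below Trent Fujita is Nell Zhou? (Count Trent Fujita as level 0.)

3

Chain from Nell Zhou up to Trent Fujita: Nell Zhou → Yolanda Ahmed → Vivienne Singh → Trent Fujita. That is 3 steps up, so Nell Zhou is 3 levels below Trent Fujita.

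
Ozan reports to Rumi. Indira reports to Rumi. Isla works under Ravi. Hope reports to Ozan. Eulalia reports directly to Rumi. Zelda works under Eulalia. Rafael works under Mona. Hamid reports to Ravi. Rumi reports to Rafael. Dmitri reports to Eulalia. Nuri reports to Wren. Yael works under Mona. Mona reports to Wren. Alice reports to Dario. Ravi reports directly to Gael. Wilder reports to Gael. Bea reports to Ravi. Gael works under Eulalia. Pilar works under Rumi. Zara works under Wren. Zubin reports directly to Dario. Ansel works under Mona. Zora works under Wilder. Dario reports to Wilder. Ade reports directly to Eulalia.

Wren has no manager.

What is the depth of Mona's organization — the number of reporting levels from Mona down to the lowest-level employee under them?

7

The longest chain under Mona runs Mona → Rafael → Rumi → Eulalia → Gael → Wilder → Dario → Alice, which is 7 levels below Mona.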